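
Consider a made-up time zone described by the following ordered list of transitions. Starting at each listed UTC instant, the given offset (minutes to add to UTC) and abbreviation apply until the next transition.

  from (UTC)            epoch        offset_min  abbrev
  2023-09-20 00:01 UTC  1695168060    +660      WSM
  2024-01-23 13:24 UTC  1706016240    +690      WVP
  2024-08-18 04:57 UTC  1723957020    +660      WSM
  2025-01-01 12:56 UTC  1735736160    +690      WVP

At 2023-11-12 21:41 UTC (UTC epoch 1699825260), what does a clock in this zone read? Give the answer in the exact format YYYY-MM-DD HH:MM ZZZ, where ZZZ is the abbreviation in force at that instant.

2023-11-13 08:41 WSM

Query: 2023-11-12 21:41 UTC
Rule 1/4 (WSM, +11:00): 2023-09-20 00:01 UTC ≤ query < 2024-01-23 13:24 UTC
21·60 + 41 + 660 = 1961 min
1961 = 1·1440 + 521; 521 = 8·60 + 41 → 08:41, 2023-11-12 + 1 day = 2023-11-13
→ 2023-11-13 08:41 WSM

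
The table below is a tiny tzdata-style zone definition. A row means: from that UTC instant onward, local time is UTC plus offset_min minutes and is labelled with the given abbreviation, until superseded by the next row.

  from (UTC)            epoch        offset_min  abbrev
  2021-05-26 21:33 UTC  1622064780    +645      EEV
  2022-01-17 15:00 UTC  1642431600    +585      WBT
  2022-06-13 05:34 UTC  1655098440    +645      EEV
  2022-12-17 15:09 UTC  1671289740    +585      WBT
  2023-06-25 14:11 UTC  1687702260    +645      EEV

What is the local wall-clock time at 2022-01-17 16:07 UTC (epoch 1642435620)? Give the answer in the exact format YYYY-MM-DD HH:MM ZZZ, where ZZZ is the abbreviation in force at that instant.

2022-01-18 01:52 WBT

Query: 2022-01-17 16:07 UTC
Rule 2/5 (WBT, +09:45): 2022-01-17 15:00 UTC ≤ query < 2022-06-13 05:34 UTC
16·60 + 7 + 585 = 1552 min
1552 = 1·1440 + 112; 112 = 1·60 + 52 → 01:52, 2022-01-17 + 1 day = 2022-01-18
→ 2022-01-18 01:52 WBT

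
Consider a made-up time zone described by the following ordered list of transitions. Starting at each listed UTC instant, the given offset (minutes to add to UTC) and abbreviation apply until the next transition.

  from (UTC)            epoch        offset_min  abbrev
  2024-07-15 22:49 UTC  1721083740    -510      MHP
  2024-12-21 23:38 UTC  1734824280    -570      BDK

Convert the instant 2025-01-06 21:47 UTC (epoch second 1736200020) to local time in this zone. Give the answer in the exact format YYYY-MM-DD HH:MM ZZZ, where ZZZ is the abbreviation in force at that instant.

Query: 2025-01-06 21:47 UTC
Rule 2/2 (BDK, -09:30): 2024-12-21 23:38 UTC ≤ query < +∞
21·60 + 47 - 570 = 737 min
737 = 0·1440 + 737; 737 = 12·60 + 17 → 12:17, same day
→ 2025-01-06 12:17 BDK

2025-01-06 12:17 BDK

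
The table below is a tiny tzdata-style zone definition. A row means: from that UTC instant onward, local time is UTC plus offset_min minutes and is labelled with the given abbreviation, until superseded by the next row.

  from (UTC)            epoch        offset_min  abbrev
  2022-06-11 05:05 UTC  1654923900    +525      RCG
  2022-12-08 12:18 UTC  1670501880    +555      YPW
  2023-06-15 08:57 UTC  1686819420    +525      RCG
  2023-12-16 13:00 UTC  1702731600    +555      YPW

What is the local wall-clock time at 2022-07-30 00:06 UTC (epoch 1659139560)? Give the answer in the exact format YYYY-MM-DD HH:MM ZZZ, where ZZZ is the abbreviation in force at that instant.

2022-07-30 08:51 RCG

Query: 2022-07-30 00:06 UTC
Rule 1/4 (RCG, +08:45): 2022-06-11 05:05 UTC ≤ query < 2022-12-08 12:18 UTC
0·60 + 6 + 525 = 531 min
531 = 0·1440 + 531; 531 = 8·60 + 51 → 08:51, same day
→ 2022-07-30 08:51 RCG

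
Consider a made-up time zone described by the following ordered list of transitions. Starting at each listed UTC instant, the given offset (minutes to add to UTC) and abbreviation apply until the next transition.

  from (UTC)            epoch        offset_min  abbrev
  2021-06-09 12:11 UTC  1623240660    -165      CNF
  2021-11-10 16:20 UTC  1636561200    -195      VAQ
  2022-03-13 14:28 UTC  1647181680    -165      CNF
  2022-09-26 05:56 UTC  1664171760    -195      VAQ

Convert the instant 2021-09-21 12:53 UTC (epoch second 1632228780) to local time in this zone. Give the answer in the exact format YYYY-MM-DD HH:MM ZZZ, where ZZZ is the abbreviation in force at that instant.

Query: 2021-09-21 12:53 UTC
Rule 1/4 (CNF, -02:45): 2021-06-09 12:11 UTC ≤ query < 2021-11-10 16:20 UTC
12·60 + 53 - 165 = 608 min
608 = 0·1440 + 608; 608 = 10·60 + 8 → 10:08, same day
→ 2021-09-21 10:08 CNF

2021-09-21 10:08 CNF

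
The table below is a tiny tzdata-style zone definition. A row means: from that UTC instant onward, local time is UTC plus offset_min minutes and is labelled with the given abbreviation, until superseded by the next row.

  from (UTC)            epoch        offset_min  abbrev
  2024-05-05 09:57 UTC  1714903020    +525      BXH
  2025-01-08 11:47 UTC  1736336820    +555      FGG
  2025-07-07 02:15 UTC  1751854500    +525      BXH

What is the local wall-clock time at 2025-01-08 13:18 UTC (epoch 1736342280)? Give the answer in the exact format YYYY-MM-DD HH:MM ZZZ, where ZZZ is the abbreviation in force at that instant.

2025-01-08 22:33 FGG

Query: 2025-01-08 13:18 UTC
Rule 2/3 (FGG, +09:15): 2025-01-08 11:47 UTC ≤ query < 2025-07-07 02:15 UTC
13·60 + 18 + 555 = 1353 min
1353 = 0·1440 + 1353; 1353 = 22·60 + 33 → 22:33, same day
→ 2025-01-08 22:33 FGG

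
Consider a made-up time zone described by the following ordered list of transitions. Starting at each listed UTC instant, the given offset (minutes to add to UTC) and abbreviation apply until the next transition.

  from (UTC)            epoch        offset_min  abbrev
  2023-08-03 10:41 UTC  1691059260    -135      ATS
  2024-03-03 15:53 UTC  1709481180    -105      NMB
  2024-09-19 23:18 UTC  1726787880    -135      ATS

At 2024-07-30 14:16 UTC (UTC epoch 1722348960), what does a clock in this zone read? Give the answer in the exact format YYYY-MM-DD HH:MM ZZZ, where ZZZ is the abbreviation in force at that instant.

2024-07-30 12:31 NMB

Query: 2024-07-30 14:16 UTC
Rule 2/3 (NMB, -01:45): 2024-03-03 15:53 UTC ≤ query < 2024-09-19 23:18 UTC
14·60 + 16 - 105 = 751 min
751 = 0·1440 + 751; 751 = 12·60 + 31 → 12:31, same day
→ 2024-07-30 12:31 NMB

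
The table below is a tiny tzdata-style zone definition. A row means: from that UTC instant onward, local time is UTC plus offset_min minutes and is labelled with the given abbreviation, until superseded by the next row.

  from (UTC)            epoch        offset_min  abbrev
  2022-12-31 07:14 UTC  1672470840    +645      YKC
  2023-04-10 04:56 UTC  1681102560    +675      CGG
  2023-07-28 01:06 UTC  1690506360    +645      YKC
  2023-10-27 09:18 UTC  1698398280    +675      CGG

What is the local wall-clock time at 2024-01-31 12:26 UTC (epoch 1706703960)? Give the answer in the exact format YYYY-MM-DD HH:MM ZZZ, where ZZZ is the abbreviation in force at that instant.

Query: 2024-01-31 12:26 UTC
Rule 4/4 (CGG, +11:15): 2023-10-27 09:18 UTC ≤ query < +∞
12·60 + 26 + 675 = 1421 min
1421 = 0·1440 + 1421; 1421 = 23·60 + 41 → 23:41, same day
→ 2024-01-31 23:41 CGG

2024-01-31 23:41 CGG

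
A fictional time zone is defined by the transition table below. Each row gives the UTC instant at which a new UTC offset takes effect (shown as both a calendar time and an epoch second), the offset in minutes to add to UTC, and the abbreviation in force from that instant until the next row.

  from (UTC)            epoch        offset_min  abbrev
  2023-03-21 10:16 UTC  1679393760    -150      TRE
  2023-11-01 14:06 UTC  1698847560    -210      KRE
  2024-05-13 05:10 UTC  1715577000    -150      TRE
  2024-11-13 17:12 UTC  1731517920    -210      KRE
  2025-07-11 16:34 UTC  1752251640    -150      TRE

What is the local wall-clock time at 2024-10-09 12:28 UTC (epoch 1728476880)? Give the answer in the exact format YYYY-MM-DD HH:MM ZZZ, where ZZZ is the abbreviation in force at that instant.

Query: 2024-10-09 12:28 UTC
Rule 3/5 (TRE, -02:30): 2024-05-13 05:10 UTC ≤ query < 2024-11-13 17:12 UTC
12·60 + 28 - 150 = 598 min
598 = 0·1440 + 598; 598 = 9·60 + 58 → 09:58, same day
→ 2024-10-09 09:58 TRE

2024-10-09 09:58 TRE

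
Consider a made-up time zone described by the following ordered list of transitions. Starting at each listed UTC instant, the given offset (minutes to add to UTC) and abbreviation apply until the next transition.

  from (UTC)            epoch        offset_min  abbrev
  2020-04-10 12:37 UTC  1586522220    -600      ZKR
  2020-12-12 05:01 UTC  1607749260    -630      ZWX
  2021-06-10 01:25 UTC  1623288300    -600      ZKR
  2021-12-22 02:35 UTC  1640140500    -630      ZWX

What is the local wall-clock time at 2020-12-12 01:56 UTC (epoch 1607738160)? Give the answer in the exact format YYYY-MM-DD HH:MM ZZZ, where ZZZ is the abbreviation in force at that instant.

Query: 2020-12-12 01:56 UTC
Rule 1/4 (ZKR, -10:00): 2020-04-10 12:37 UTC ≤ query < 2020-12-12 05:01 UTC
1·60 + 56 - 600 = -484 min
-484 = -1·1440 + 956; 956 = 15·60 + 56 → 15:56, 2020-12-12 - 1 day = 2020-12-11
→ 2020-12-11 15:56 ZKR

2020-12-11 15:56 ZKR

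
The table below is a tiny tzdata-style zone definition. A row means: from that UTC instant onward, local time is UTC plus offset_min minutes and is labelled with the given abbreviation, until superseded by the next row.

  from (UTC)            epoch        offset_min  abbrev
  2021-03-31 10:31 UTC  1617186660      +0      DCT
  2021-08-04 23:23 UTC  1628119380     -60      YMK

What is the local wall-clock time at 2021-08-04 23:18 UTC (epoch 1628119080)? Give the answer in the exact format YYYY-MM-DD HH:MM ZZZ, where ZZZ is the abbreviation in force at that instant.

2021-08-04 23:18 DCT

Query: 2021-08-04 23:18 UTC
Rule 1/2 (DCT, +00:00): 2021-03-31 10:31 UTC ≤ query < 2021-08-04 23:23 UTC
23·60 + 18 + 0 = 1398 min
1398 = 0·1440 + 1398; 1398 = 23·60 + 18 → 23:18, same day
→ 2021-08-04 23:18 DCT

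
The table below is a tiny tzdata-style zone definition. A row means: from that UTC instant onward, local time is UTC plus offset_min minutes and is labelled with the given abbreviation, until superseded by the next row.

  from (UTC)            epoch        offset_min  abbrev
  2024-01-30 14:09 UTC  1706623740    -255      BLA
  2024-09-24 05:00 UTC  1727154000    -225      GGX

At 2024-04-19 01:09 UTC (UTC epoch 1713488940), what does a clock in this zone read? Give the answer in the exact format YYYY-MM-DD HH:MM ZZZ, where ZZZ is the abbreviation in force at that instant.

2024-04-18 20:54 BLA

Query: 2024-04-19 01:09 UTC
Rule 1/2 (BLA, -04:15): 2024-01-30 14:09 UTC ≤ query < 2024-09-24 05:00 UTC
1·60 + 9 - 255 = -186 min
-186 = -1·1440 + 1254; 1254 = 20·60 + 54 → 20:54, 2024-04-19 - 1 day = 2024-04-18
→ 2024-04-18 20:54 BLA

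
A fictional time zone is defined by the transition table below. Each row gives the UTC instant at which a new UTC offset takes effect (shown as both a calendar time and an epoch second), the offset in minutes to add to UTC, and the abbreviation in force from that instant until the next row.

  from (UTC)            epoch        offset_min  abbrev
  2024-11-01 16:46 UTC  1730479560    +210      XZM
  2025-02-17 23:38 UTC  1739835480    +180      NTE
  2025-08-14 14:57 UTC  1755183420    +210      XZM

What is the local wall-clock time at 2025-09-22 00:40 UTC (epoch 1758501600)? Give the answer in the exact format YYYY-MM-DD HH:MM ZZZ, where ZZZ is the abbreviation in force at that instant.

Query: 2025-09-22 00:40 UTC
Rule 3/3 (XZM, +03:30): 2025-08-14 14:57 UTC ≤ query < +∞
0·60 + 40 + 210 = 250 min
250 = 0·1440 + 250; 250 = 4·60 + 10 → 04:10, same day
→ 2025-09-22 04:10 XZM

2025-09-22 04:10 XZM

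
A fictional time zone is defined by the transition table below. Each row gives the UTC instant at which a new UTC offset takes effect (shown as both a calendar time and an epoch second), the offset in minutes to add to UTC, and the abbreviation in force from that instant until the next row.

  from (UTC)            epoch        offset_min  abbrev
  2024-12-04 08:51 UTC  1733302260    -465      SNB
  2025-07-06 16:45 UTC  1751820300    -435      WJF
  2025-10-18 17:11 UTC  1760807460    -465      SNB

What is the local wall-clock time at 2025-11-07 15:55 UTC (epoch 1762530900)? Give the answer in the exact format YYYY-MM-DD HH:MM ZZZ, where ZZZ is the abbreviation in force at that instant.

Query: 2025-11-07 15:55 UTC
Rule 3/3 (SNB, -07:45): 2025-10-18 17:11 UTC ≤ query < +∞
15·60 + 55 - 465 = 490 min
490 = 0·1440 + 490; 490 = 8·60 + 10 → 08:10, same day
→ 2025-11-07 08:10 SNB

2025-11-07 08:10 SNB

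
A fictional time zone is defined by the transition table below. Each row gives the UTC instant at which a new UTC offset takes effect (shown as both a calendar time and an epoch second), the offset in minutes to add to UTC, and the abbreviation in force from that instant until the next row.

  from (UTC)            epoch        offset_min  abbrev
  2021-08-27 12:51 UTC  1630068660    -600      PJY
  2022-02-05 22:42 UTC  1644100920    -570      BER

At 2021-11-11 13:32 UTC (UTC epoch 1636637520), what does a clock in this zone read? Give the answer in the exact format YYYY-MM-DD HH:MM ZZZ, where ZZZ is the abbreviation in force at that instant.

Query: 2021-11-11 13:32 UTC
Rule 1/2 (PJY, -10:00): 2021-08-27 12:51 UTC ≤ query < 2022-02-05 22:42 UTC
13·60 + 32 - 600 = 212 min
212 = 0·1440 + 212; 212 = 3·60 + 32 → 03:32, same day
→ 2021-11-11 03:32 PJY

2021-11-11 03:32 PJY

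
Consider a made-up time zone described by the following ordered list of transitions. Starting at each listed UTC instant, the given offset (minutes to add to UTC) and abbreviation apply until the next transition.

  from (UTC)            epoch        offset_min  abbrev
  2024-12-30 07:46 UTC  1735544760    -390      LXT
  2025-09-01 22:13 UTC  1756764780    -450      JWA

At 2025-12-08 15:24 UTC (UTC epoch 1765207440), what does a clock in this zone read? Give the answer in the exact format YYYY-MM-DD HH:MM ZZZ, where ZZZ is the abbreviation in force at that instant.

2025-12-08 07:54 JWA

Query: 2025-12-08 15:24 UTC
Rule 2/2 (JWA, -07:30): 2025-09-01 22:13 UTC ≤ query < +∞
15·60 + 24 - 450 = 474 min
474 = 0·1440 + 474; 474 = 7·60 + 54 → 07:54, same day
→ 2025-12-08 07:54 JWA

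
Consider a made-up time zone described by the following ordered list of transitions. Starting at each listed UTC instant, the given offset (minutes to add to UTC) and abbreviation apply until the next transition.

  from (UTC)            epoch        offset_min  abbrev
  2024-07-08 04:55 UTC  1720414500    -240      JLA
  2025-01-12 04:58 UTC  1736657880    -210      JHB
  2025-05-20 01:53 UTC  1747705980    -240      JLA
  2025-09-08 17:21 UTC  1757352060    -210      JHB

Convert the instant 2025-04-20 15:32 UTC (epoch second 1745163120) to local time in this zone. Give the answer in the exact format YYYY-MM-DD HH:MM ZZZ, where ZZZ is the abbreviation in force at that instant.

2025-04-20 12:02 JHB

Query: 2025-04-20 15:32 UTC
Rule 2/4 (JHB, -03:30): 2025-01-12 04:58 UTC ≤ query < 2025-05-20 01:53 UTC
15·60 + 32 - 210 = 722 min
722 = 0·1440 + 722; 722 = 12·60 + 2 → 12:02, same day
→ 2025-04-20 12:02 JHB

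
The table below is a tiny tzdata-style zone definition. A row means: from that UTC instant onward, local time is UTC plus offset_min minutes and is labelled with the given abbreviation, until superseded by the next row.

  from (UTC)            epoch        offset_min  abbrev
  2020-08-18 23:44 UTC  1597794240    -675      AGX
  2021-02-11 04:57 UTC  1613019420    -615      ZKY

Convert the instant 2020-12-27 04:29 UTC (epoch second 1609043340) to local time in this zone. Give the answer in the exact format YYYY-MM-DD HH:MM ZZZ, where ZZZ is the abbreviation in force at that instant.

Query: 2020-12-27 04:29 UTC
Rule 1/2 (AGX, -11:15): 2020-08-18 23:44 UTC ≤ query < 2021-02-11 04:57 UTC
4·60 + 29 - 675 = -406 min
-406 = -1·1440 + 1034; 1034 = 17·60 + 14 → 17:14, 2020-12-27 - 1 day = 2020-12-26
→ 2020-12-26 17:14 AGX

2020-12-26 17:14 AGX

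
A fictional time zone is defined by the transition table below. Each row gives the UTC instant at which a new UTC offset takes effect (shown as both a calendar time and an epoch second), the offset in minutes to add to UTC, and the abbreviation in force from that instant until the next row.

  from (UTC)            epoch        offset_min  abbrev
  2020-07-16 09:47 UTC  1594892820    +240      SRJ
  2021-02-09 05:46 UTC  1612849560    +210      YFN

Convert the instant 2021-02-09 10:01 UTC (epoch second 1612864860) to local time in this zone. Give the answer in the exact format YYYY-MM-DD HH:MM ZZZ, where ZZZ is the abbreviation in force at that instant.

Query: 2021-02-09 10:01 UTC
Rule 2/2 (YFN, +03:30): 2021-02-09 05:46 UTC ≤ query < +∞
10·60 + 1 + 210 = 811 min
811 = 0·1440 + 811; 811 = 13·60 + 31 → 13:31, same day
→ 2021-02-09 13:31 YFN

2021-02-09 13:31 YFN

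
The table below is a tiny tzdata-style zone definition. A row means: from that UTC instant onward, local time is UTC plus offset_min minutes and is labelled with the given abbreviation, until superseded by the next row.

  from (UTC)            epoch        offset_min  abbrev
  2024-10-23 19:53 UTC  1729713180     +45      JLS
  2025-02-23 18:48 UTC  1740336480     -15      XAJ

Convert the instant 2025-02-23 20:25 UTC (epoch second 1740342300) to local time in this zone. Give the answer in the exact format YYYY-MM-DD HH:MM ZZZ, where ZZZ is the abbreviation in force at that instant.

Query: 2025-02-23 20:25 UTC
Rule 2/2 (XAJ, -00:15): 2025-02-23 18:48 UTC ≤ query < +∞
20·60 + 25 - 15 = 1210 min
1210 = 0·1440 + 1210; 1210 = 20·60 + 10 → 20:10, same day
→ 2025-02-23 20:10 XAJ

2025-02-23 20:10 XAJ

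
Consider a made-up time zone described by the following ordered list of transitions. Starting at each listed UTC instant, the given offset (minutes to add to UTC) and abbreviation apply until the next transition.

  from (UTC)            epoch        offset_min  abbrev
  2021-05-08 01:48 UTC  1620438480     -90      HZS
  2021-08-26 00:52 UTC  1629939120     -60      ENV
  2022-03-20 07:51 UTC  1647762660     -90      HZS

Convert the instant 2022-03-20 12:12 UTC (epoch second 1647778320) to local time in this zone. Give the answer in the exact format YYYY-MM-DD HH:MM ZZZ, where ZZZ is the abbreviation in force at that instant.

2022-03-20 10:42 HZS

Query: 2022-03-20 12:12 UTC
Rule 3/3 (HZS, -01:30): 2022-03-20 07:51 UTC ≤ query < +∞
12·60 + 12 - 90 = 642 min
642 = 0·1440 + 642; 642 = 10·60 + 42 → 10:42, same day
→ 2022-03-20 10:42 HZS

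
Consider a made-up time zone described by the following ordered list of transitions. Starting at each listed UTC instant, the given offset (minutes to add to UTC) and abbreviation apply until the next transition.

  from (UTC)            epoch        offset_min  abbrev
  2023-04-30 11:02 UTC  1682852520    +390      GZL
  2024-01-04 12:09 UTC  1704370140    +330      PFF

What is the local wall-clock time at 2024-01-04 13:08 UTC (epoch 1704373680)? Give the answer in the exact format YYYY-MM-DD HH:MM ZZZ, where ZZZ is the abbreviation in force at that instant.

Query: 2024-01-04 13:08 UTC
Rule 2/2 (PFF, +05:30): 2024-01-04 12:09 UTC ≤ query < +∞
13·60 + 8 + 330 = 1118 min
1118 = 0·1440 + 1118; 1118 = 18·60 + 38 → 18:38, same day
→ 2024-01-04 18:38 PFF

2024-01-04 18:38 PFF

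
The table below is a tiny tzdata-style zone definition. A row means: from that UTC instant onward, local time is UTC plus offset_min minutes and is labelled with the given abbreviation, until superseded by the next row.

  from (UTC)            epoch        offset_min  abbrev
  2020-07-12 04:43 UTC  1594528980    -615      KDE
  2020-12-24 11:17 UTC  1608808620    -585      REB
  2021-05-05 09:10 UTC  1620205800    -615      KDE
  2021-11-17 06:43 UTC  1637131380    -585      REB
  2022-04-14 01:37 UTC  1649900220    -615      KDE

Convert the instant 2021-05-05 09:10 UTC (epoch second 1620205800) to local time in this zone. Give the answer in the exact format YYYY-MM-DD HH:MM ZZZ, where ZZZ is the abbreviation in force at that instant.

2021-05-04 22:55 KDE

Query: 2021-05-05 09:10 UTC
Rule 3/5 (KDE, -10:15): 2021-05-05 09:10 UTC ≤ query < 2021-11-17 06:43 UTC
9·60 + 10 - 615 = -65 min
-65 = -1·1440 + 1375; 1375 = 22·60 + 55 → 22:55, 2021-05-05 - 1 day = 2021-05-04
→ 2021-05-04 22:55 KDE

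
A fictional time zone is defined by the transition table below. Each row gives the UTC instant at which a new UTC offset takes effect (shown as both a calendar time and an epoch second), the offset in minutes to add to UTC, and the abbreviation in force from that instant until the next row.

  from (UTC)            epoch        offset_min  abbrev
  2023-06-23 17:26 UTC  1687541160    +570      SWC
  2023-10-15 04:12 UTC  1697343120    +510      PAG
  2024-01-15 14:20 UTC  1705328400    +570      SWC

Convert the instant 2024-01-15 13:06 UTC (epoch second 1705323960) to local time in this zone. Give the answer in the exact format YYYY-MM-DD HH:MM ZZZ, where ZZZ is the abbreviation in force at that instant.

2024-01-15 21:36 PAG

Query: 2024-01-15 13:06 UTC
Rule 2/3 (PAG, +08:30): 2023-10-15 04:12 UTC ≤ query < 2024-01-15 14:20 UTC
13·60 + 6 + 510 = 1296 min
1296 = 0·1440 + 1296; 1296 = 21·60 + 36 → 21:36, same day
→ 2024-01-15 21:36 PAG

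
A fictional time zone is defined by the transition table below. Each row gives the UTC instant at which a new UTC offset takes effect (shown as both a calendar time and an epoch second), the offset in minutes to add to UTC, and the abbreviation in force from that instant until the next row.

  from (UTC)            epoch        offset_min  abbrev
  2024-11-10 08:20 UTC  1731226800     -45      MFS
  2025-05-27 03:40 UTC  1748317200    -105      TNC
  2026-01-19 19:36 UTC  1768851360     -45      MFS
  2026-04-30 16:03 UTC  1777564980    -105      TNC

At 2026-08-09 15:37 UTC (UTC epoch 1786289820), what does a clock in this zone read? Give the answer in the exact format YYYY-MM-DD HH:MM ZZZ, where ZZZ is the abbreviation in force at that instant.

2026-08-09 13:52 TNC

Query: 2026-08-09 15:37 UTC
Rule 4/4 (TNC, -01:45): 2026-04-30 16:03 UTC ≤ query < +∞
15·60 + 37 - 105 = 832 min
832 = 0·1440 + 832; 832 = 13·60 + 52 → 13:52, same day
→ 2026-08-09 13:52 TNC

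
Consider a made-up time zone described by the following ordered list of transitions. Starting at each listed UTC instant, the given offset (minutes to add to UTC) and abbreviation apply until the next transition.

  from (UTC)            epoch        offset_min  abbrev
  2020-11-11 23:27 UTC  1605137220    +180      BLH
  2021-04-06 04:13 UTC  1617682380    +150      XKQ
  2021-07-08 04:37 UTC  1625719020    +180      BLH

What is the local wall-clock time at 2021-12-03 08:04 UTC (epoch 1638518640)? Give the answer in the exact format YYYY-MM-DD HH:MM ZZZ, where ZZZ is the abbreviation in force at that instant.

2021-12-03 11:04 BLH

Query: 2021-12-03 08:04 UTC
Rule 3/3 (BLH, +03:00): 2021-07-08 04:37 UTC ≤ query < +∞
8·60 + 4 + 180 = 664 min
664 = 0·1440 + 664; 664 = 11·60 + 4 → 11:04, same day
→ 2021-12-03 11:04 BLH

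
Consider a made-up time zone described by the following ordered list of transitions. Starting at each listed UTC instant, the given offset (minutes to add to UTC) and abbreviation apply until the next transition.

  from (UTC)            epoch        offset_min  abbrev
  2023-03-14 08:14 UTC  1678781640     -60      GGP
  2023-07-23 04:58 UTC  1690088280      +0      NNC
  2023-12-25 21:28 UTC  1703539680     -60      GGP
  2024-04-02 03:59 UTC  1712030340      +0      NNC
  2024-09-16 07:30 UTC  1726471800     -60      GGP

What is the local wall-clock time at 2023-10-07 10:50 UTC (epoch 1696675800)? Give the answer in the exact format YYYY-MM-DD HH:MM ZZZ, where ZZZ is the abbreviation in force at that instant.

2023-10-07 10:50 NNC

Query: 2023-10-07 10:50 UTC
Rule 2/5 (NNC, +00:00): 2023-07-23 04:58 UTC ≤ query < 2023-12-25 21:28 UTC
10·60 + 50 + 0 = 650 min
650 = 0·1440 + 650; 650 = 10·60 + 50 → 10:50, same day
→ 2023-10-07 10:50 NNC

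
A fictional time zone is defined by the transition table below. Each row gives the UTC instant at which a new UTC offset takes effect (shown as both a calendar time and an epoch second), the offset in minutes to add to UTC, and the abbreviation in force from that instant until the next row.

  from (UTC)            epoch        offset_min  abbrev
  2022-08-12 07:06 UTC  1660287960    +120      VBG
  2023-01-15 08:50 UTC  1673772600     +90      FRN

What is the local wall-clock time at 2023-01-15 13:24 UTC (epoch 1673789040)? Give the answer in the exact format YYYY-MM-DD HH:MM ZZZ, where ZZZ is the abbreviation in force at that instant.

Query: 2023-01-15 13:24 UTC
Rule 2/2 (FRN, +01:30): 2023-01-15 08:50 UTC ≤ query < +∞
13·60 + 24 + 90 = 894 min
894 = 0·1440 + 894; 894 = 14·60 + 54 → 14:54, same day
→ 2023-01-15 14:54 FRN

2023-01-15 14:54 FRN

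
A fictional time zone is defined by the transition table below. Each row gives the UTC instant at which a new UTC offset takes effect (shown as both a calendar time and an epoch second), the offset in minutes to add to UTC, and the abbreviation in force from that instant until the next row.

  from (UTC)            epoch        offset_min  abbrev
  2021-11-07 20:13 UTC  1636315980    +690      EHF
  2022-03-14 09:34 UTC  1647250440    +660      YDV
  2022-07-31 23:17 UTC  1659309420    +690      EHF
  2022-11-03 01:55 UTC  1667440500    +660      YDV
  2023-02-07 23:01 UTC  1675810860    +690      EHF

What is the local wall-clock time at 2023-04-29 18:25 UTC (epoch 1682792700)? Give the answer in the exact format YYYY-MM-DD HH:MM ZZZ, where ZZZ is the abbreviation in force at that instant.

Query: 2023-04-29 18:25 UTC
Rule 5/5 (EHF, +11:30): 2023-02-07 23:01 UTC ≤ query < +∞
18·60 + 25 + 690 = 1795 min
1795 = 1·1440 + 355; 355 = 5·60 + 55 → 05:55, 2023-04-29 + 1 day = 2023-04-30
→ 2023-04-30 05:55 EHF

2023-04-30 05:55 EHF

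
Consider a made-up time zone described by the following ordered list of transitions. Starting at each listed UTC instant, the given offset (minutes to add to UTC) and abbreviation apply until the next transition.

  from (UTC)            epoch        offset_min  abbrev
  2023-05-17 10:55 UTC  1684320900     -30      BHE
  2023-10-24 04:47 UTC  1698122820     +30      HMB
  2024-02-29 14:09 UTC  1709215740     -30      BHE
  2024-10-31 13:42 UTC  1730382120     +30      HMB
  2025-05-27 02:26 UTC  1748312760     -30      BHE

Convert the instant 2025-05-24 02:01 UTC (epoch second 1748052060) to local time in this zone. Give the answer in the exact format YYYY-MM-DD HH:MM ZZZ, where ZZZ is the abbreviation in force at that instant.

Query: 2025-05-24 02:01 UTC
Rule 4/5 (HMB, +00:30): 2024-10-31 13:42 UTC ≤ query < 2025-05-27 02:26 UTC
2·60 + 1 + 30 = 151 min
151 = 0·1440 + 151; 151 = 2·60 + 31 → 02:31, same day
→ 2025-05-24 02:31 HMB

2025-05-24 02:31 HMB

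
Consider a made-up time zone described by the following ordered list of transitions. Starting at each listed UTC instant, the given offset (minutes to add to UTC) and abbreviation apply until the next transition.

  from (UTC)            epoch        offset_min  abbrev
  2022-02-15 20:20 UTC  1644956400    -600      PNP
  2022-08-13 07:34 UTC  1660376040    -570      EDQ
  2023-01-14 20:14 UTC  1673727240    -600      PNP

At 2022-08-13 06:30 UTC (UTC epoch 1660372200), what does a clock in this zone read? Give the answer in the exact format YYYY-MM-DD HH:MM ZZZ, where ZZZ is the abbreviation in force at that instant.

Query: 2022-08-13 06:30 UTC
Rule 1/3 (PNP, -10:00): 2022-02-15 20:20 UTC ≤ query < 2022-08-13 07:34 UTC
6·60 + 30 - 600 = -210 min
-210 = -1·1440 + 1230; 1230 = 20·60 + 30 → 20:30, 2022-08-13 - 1 day = 2022-08-12
→ 2022-08-12 20:30 PNP

2022-08-12 20:30 PNP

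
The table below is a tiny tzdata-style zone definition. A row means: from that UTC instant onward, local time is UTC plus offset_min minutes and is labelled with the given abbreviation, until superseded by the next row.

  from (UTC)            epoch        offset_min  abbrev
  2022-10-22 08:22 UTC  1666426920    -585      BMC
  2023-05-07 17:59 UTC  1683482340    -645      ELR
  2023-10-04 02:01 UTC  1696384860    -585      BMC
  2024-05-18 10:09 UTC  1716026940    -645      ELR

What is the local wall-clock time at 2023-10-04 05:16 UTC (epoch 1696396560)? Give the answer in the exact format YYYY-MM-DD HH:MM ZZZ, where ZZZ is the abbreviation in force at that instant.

2023-10-03 19:31 BMC

Query: 2023-10-04 05:16 UTC
Rule 3/4 (BMC, -09:45): 2023-10-04 02:01 UTC ≤ query < 2024-05-18 10:09 UTC
5·60 + 16 - 585 = -269 min
-269 = -1·1440 + 1171; 1171 = 19·60 + 31 → 19:31, 2023-10-04 - 1 day = 2023-10-03
→ 2023-10-03 19:31 BMC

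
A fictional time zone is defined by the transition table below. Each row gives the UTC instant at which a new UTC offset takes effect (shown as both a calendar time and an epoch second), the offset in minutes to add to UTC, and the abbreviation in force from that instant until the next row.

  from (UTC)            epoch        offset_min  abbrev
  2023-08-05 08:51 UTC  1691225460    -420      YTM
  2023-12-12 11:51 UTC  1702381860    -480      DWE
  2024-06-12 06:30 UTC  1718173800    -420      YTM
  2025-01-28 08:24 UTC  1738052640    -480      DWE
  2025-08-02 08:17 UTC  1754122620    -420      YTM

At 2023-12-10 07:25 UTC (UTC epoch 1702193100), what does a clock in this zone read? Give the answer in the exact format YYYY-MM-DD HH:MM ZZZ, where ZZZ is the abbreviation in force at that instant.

Query: 2023-12-10 07:25 UTC
Rule 1/5 (YTM, -07:00): 2023-08-05 08:51 UTC ≤ query < 2023-12-12 11:51 UTC
7·60 + 25 - 420 = 25 min
25 = 0·1440 + 25; 25 = 0·60 + 25 → 00:25, same day
→ 2023-12-10 00:25 YTM

2023-12-10 00:25 YTM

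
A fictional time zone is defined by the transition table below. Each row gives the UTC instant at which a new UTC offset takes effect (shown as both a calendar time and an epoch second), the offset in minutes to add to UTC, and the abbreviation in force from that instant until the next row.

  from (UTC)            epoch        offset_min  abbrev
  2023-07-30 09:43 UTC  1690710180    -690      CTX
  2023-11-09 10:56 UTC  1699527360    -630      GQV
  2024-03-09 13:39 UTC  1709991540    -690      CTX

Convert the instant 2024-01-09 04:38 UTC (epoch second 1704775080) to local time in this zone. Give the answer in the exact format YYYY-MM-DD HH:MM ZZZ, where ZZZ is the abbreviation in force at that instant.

Query: 2024-01-09 04:38 UTC
Rule 2/3 (GQV, -10:30): 2023-11-09 10:56 UTC ≤ query < 2024-03-09 13:39 UTC
4·60 + 38 - 630 = -352 min
-352 = -1·1440 + 1088; 1088 = 18·60 + 8 → 18:08, 2024-01-09 - 1 day = 2024-01-08
→ 2024-01-08 18:08 GQV

2024-01-08 18:08 GQV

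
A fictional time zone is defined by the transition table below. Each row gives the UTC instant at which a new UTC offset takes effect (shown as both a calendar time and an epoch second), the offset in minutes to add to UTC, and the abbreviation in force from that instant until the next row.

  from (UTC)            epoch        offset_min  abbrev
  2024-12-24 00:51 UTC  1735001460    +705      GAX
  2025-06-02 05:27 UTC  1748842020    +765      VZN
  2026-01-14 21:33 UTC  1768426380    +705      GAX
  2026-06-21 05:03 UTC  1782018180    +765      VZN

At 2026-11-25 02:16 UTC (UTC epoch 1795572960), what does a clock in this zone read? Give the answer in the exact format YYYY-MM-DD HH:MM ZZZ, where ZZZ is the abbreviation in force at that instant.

2026-11-25 15:01 VZN

Query: 2026-11-25 02:16 UTC
Rule 4/4 (VZN, +12:45): 2026-06-21 05:03 UTC ≤ query < +∞
2·60 + 16 + 765 = 901 min
901 = 0·1440 + 901; 901 = 15·60 + 1 → 15:01, same day
→ 2026-11-25 15:01 VZN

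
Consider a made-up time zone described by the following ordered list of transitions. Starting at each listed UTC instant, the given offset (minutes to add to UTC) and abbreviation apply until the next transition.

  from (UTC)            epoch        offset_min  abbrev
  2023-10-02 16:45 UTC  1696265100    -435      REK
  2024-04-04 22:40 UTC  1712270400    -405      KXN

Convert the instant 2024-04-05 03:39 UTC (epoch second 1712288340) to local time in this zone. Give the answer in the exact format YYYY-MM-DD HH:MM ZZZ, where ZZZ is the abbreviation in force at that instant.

Query: 2024-04-05 03:39 UTC
Rule 2/2 (KXN, -06:45): 2024-04-04 22:40 UTC ≤ query < +∞
3·60 + 39 - 405 = -186 min
-186 = -1·1440 + 1254; 1254 = 20·60 + 54 → 20:54, 2024-04-05 - 1 day = 2024-04-04
→ 2024-04-04 20:54 KXN

2024-04-04 20:54 KXN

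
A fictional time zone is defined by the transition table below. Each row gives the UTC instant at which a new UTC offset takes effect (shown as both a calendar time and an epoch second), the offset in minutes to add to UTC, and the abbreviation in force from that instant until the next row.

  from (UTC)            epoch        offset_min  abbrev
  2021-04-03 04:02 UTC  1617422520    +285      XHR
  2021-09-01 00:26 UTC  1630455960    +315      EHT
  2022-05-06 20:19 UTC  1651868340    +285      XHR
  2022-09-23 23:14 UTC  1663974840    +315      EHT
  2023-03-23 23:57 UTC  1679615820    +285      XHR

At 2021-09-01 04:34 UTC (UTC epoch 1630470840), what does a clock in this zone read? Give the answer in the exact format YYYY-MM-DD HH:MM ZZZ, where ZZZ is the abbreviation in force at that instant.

Query: 2021-09-01 04:34 UTC
Rule 2/5 (EHT, +05:15): 2021-09-01 00:26 UTC ≤ query < 2022-05-06 20:19 UTC
4·60 + 34 + 315 = 589 min
589 = 0·1440 + 589; 589 = 9·60 + 49 → 09:49, same day
→ 2021-09-01 09:49 EHT

2021-09-01 09:49 EHT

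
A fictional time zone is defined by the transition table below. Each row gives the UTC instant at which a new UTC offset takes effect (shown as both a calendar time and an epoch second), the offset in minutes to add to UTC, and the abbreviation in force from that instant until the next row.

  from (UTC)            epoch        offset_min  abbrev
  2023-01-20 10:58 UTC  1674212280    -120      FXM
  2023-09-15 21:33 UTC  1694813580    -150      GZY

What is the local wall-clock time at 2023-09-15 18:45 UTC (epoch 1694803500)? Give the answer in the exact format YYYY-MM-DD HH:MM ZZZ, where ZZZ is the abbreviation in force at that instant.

2023-09-15 16:45 FXM

Query: 2023-09-15 18:45 UTC
Rule 1/2 (FXM, -02:00): 2023-01-20 10:58 UTC ≤ query < 2023-09-15 21:33 UTC
18·60 + 45 - 120 = 1005 min
1005 = 0·1440 + 1005; 1005 = 16·60 + 45 → 16:45, same day
→ 2023-09-15 16:45 FXM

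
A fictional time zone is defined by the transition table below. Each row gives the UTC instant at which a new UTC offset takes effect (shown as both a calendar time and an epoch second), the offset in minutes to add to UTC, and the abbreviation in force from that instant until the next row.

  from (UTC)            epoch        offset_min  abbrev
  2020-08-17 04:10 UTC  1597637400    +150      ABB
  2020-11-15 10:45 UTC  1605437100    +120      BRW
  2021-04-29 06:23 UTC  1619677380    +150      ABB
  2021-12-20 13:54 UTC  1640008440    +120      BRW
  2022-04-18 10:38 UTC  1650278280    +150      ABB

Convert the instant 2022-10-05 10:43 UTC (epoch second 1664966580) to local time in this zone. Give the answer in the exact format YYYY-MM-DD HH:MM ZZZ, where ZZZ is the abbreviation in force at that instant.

Query: 2022-10-05 10:43 UTC
Rule 5/5 (ABB, +02:30): 2022-04-18 10:38 UTC ≤ query < +∞
10·60 + 43 + 150 = 793 min
793 = 0·1440 + 793; 793 = 13·60 + 13 → 13:13, same day
→ 2022-10-05 13:13 ABB

2022-10-05 13:13 ABB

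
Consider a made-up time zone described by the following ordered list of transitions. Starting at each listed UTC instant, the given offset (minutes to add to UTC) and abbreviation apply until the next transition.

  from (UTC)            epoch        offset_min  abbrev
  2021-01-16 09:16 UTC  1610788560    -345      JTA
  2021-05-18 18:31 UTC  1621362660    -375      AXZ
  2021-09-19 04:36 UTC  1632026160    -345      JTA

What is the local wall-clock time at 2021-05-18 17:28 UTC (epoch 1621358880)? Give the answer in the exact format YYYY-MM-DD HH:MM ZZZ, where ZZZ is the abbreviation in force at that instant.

2021-05-18 11:43 JTA

Query: 2021-05-18 17:28 UTC
Rule 1/3 (JTA, -05:45): 2021-01-16 09:16 UTC ≤ query < 2021-05-18 18:31 UTC
17·60 + 28 - 345 = 703 min
703 = 0·1440 + 703; 703 = 11·60 + 43 → 11:43, same day
→ 2021-05-18 11:43 JTA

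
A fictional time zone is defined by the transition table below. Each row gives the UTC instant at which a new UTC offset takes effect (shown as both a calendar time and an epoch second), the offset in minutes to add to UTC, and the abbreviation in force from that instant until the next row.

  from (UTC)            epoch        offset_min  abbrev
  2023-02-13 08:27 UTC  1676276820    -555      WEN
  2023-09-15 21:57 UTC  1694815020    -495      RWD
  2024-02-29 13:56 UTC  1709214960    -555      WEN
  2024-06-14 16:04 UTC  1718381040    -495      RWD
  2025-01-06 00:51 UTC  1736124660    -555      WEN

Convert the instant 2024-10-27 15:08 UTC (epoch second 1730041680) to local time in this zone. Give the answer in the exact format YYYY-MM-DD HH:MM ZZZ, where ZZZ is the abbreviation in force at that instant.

2024-10-27 06:53 RWD

Query: 2024-10-27 15:08 UTC
Rule 4/5 (RWD, -08:15): 2024-06-14 16:04 UTC ≤ query < 2025-01-06 00:51 UTC
15·60 + 8 - 495 = 413 min
413 = 0·1440 + 413; 413 = 6·60 + 53 → 06:53, same day
→ 2024-10-27 06:53 RWD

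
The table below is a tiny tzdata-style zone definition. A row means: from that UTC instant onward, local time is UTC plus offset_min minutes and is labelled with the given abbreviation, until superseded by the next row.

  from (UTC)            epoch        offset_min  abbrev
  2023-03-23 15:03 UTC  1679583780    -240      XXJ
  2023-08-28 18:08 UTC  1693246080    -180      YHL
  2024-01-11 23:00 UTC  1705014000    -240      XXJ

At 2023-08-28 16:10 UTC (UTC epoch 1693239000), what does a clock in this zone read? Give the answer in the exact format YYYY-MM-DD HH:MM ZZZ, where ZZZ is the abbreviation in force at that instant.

2023-08-28 12:10 XXJ

Query: 2023-08-28 16:10 UTC
Rule 1/3 (XXJ, -04:00): 2023-03-23 15:03 UTC ≤ query < 2023-08-28 18:08 UTC
16·60 + 10 - 240 = 730 min
730 = 0·1440 + 730; 730 = 12·60 + 10 → 12:10, same day
→ 2023-08-28 12:10 XXJ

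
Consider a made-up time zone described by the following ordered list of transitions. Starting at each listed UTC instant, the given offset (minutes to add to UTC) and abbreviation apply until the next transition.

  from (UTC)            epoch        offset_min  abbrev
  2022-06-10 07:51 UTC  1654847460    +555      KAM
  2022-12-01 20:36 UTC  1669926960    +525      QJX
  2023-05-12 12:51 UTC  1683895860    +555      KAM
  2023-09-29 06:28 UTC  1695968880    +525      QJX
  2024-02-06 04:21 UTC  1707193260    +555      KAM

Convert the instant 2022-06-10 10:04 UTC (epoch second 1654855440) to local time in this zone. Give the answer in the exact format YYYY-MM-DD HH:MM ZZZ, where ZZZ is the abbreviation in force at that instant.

Query: 2022-06-10 10:04 UTC
Rule 1/5 (KAM, +09:15): 2022-06-10 07:51 UTC ≤ query < 2022-12-01 20:36 UTC
10·60 + 4 + 555 = 1159 min
1159 = 0·1440 + 1159; 1159 = 19·60 + 19 → 19:19, same day
→ 2022-06-10 19:19 KAM

2022-06-10 19:19 KAM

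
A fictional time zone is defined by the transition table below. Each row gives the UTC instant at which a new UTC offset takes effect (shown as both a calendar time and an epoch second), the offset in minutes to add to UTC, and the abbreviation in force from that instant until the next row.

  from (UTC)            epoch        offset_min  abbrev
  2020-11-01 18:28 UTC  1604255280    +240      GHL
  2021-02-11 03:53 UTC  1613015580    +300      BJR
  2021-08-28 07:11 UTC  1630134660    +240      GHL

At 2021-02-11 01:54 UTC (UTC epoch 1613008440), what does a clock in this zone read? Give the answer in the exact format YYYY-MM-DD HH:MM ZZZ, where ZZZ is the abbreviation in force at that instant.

2021-02-11 05:54 GHL

Query: 2021-02-11 01:54 UTC
Rule 1/3 (GHL, +04:00): 2020-11-01 18:28 UTC ≤ query < 2021-02-11 03:53 UTC
1·60 + 54 + 240 = 354 min
354 = 0·1440 + 354; 354 = 5·60 + 54 → 05:54, same day
→ 2021-02-11 05:54 GHL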